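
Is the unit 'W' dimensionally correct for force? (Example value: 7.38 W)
No

force has SI base units: kg * m / s^2
W does NOT reduce to kg * m / s^2; a valid unit for force would be e.g. N.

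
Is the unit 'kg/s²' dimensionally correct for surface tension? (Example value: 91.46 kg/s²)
Yes

surface tension has SI base units: kg / s^2
kg/s² reduces to the same SI base units, so it is a valid unit for surface tension.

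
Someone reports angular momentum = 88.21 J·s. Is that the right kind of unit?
Yes

angular momentum has SI base units: kg * m^2 / s
J·s reduces to the same SI base units, so it is a valid unit for angular momentum.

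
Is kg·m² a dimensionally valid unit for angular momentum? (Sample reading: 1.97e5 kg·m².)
No

angular momentum has SI base units: kg * m^2 / s
kg·m² does NOT reduce to kg * m^2 / s; a valid unit for angular momentum would be e.g. kg·m²/s.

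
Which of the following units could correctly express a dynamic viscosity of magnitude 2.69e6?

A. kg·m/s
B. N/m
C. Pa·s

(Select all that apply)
C

dynamic viscosity has SI base units: kg / (m * s)

Checking each option against kg / (m * s):
  A. kg·m/s: ✗ does not match
  B. N/m: ✗ does not match
  C. Pa·s: ✓ matches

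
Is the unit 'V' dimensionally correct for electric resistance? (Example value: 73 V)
No

electric resistance has SI base units: kg * m^2 / (A^2 * s^3)
V does NOT reduce to kg * m^2 / (A^2 * s^3); a valid unit for electric resistance would be e.g. Ω.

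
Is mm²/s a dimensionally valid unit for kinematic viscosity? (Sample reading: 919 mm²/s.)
Yes

kinematic viscosity has SI base units: m^2 / s
mm²/s reduces to the same SI base units, so it is a valid unit for kinematic viscosity.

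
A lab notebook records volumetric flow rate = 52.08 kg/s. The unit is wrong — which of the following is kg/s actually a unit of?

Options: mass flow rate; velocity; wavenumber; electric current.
mass flow rate

volumetric flow rate should have units dimensionally equivalent to m^3 / s (e.g. m³/s).
The given unit 'kg/s' reduces to kg / s. Of the listed options, that is the dimensionality of mass flow rate.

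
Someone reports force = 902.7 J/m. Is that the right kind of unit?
Yes

force has SI base units: kg * m / s^2
J/m reduces to the same SI base units, so it is a valid unit for force.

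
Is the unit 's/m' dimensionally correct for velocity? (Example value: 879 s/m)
No

velocity has SI base units: m / s
s/m does NOT reduce to m / s; a valid unit for velocity would be e.g. m/s.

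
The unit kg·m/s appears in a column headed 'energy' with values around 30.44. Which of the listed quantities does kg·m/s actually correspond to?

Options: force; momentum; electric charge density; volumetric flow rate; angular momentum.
momentum

energy should have units dimensionally equivalent to kg * m^2 / s^2 (e.g. J).
The given unit 'kg·m/s' reduces to kg * m / s. Of the listed options, that is the dimensionality of momentum.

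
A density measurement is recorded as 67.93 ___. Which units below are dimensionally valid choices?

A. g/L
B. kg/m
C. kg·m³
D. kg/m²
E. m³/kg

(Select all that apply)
A

density has SI base units: kg / m^3

Checking each option against kg / m^3:
  A. g/L: ✓ matches
  B. kg/m: ✗ does not match
  C. kg·m³: ✗ does not match
  D. kg/m²: ✗ does not match
  E. m³/kg: ✗ does not match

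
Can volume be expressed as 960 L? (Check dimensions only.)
Yes

volume has SI base units: m^3
L reduces to the same SI base units, so it is a valid unit for volume.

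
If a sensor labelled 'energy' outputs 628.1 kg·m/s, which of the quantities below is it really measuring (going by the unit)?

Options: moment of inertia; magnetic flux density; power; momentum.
momentum

energy should have units dimensionally equivalent to kg * m^2 / s^2 (e.g. J).
The given unit 'kg·m/s' reduces to kg * m / s. Of the listed options, that is the dimensionality of momentum.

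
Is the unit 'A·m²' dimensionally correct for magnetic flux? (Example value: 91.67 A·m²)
No

magnetic flux has SI base units: kg * m^2 / (A * s^2)
A·m² does NOT reduce to kg * m^2 / (A * s^2); a valid unit for magnetic flux would be e.g. Wb.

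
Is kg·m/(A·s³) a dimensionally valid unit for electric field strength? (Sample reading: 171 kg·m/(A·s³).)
Yes

electric field strength has SI base units: kg * m / (A * s^3)
kg·m/(A·s³) reduces to the same SI base units, so it is a valid unit for electric field strength.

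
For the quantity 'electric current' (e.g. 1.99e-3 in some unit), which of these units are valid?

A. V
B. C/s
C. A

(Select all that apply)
B, C

electric current has SI base units: A

Checking each option against A:
  A. V: ✗ does not match
  B. C/s: ✓ matches
  C. A: ✓ matches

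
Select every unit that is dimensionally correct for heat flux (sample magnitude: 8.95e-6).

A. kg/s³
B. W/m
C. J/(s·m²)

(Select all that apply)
A, C

heat flux has SI base units: kg / s^3

Checking each option against kg / s^3:
  A. kg/s³: ✓ matches
  B. W/m: ✗ does not match
  C. J/(s·m²): ✓ matches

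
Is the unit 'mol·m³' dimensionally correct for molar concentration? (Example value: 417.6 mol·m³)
No

molar concentration has SI base units: mol / m^3
mol·m³ does NOT reduce to mol / m^3; a valid unit for molar concentration would be e.g. mol/m³.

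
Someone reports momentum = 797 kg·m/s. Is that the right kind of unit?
Yes

momentum has SI base units: kg * m / s
kg·m/s reduces to the same SI base units, so it is a valid unit for momentum.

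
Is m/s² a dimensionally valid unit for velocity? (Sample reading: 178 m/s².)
No

velocity has SI base units: m / s
m/s² does NOT reduce to m / s; a valid unit for velocity would be e.g. m/s.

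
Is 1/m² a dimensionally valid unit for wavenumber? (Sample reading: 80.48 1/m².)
No

wavenumber has SI base units: 1 / m
1/m² does NOT reduce to 1 / m; a valid unit for wavenumber would be e.g. 1/m.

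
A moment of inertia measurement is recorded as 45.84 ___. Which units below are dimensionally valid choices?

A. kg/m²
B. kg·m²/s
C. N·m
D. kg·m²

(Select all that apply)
D

moment of inertia has SI base units: kg * m^2

Checking each option against kg * m^2:
  A. kg/m²: ✗ does not match
  B. kg·m²/s: ✗ does not match
  C. N·m: ✗ does not match
  D. kg·m²: ✓ matches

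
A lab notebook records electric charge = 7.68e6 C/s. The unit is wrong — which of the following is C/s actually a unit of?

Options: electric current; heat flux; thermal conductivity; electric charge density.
electric current

electric charge should have units dimensionally equivalent to A * s (e.g. C).
The given unit 'C/s' reduces to A. Of the listed options, that is the dimensionality of electric current.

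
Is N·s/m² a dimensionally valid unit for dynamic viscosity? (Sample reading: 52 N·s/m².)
Yes

dynamic viscosity has SI base units: kg / (m * s)
N·s/m² reduces to the same SI base units, so it is a valid unit for dynamic viscosity.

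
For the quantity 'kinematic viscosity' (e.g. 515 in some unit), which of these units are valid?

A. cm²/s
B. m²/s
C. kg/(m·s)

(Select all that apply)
A, B

kinematic viscosity has SI base units: m^2 / s

Checking each option against m^2 / s:
  A. cm²/s: ✓ matches
  B. m²/s: ✓ matches
  C. kg/(m·s): ✗ does not match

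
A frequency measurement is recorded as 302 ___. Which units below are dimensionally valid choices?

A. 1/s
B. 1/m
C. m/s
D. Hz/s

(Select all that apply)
A

frequency has SI base units: 1 / s

Checking each option against 1 / s:
  A. 1/s: ✓ matches
  B. 1/m: ✗ does not match
  C. m/s: ✗ does not match
  D. Hz/s: ✗ does not match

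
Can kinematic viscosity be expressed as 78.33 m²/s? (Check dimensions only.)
Yes

kinematic viscosity has SI base units: m^2 / s
m²/s reduces to the same SI base units, so it is a valid unit for kinematic viscosity.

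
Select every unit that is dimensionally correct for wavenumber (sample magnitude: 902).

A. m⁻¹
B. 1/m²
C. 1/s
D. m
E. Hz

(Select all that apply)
A

wavenumber has SI base units: 1 / m

Checking each option against 1 / m:
  A. m⁻¹: ✓ matches
  B. 1/m²: ✗ does not match
  C. 1/s: ✗ does not match
  D. m: ✗ does not match
  E. Hz: ✗ does not match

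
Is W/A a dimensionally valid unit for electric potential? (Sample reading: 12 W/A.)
Yes

electric potential has SI base units: kg * m^2 / (A * s^3)
W/A reduces to the same SI base units, so it is a valid unit for electric potential.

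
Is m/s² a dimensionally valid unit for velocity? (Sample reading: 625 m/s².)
No

velocity has SI base units: m / s
m/s² does NOT reduce to m / s; a valid unit for velocity would be e.g. m/s.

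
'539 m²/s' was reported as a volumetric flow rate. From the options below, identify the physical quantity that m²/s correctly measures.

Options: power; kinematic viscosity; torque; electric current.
kinematic viscosity

volumetric flow rate should have units dimensionally equivalent to m^3 / s (e.g. m³/s).
The given unit 'm²/s' reduces to m^2 / s. Of the listed options, that is the dimensionality of kinematic viscosity.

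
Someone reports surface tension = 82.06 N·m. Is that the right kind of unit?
No

surface tension has SI base units: kg / s^2
N·m does NOT reduce to kg / s^2; a valid unit for surface tension would be e.g. N/m.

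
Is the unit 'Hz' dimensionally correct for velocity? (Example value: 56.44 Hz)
No

velocity has SI base units: m / s
Hz does NOT reduce to m / s; a valid unit for velocity would be e.g. m/s.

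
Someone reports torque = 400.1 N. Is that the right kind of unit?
No

torque has SI base units: kg * m^2 / s^2
N does NOT reduce to kg * m^2 / s^2; a valid unit for torque would be e.g. N·m.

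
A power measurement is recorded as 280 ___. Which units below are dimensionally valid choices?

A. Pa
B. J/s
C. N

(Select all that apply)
B

power has SI base units: kg * m^2 / s^3

Checking each option against kg * m^2 / s^3:
  A. Pa: ✗ does not match
  B. J/s: ✓ matches
  C. N: ✗ does not match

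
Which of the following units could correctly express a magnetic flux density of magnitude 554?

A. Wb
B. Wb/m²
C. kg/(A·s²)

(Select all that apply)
B, C

magnetic flux density has SI base units: kg / (A * s^2)

Checking each option against kg / (A * s^2):
  A. Wb: ✗ does not match
  B. Wb/m²: ✓ matches
  C. kg/(A·s²): ✓ matches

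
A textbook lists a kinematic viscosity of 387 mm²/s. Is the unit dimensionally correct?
Yes

kinematic viscosity has SI base units: m^2 / s
mm²/s reduces to the same SI base units, so it is a valid unit for kinematic viscosity.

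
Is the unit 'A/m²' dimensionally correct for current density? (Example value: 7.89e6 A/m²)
Yes

current density has SI base units: A / m^2
A/m² reduces to the same SI base units, so it is a valid unit for current density.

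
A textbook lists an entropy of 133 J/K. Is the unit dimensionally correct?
Yes

entropy has SI base units: kg * m^2 / (s^2 * K)
J/K reduces to the same SI base units, so it is a valid unit for entropy.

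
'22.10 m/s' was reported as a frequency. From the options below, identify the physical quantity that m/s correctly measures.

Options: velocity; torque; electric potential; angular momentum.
velocity

frequency should have units dimensionally equivalent to 1 / s (e.g. Hz).
The given unit 'm/s' reduces to m / s. Of the listed options, that is the dimensionality of velocity.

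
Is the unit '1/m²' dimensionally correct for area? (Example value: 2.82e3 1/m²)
No

area has SI base units: m^2
1/m² does NOT reduce to m^2; a valid unit for area would be e.g. m².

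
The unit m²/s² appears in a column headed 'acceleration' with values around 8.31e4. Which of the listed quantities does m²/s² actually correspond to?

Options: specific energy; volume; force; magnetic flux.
specific energy

acceleration should have units dimensionally equivalent to m / s^2 (e.g. m/s²).
The given unit 'm²/s²' reduces to m^2 / s^2. Of the listed options, that is the dimensionality of specific energy.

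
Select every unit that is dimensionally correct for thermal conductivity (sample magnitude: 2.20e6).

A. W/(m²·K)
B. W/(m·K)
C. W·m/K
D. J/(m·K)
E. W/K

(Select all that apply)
B

thermal conductivity has SI base units: kg * m / (s^3 * K)

Checking each option against kg * m / (s^3 * K):
  A. W/(m²·K): ✗ does not match
  B. W/(m·K): ✓ matches
  C. W·m/K: ✗ does not match
  D. J/(m·K): ✗ does not match
  E. W/K: ✗ does not match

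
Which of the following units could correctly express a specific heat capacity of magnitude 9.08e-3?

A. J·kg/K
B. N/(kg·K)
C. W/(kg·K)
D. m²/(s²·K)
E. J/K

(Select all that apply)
D

specific heat capacity has SI base units: m^2 / (s^2 * K)

Checking each option against m^2 / (s^2 * K):
  A. J·kg/K: ✗ does not match
  B. N/(kg·K): ✗ does not match
  C. W/(kg·K): ✗ does not match
  D. m²/(s²·K): ✓ matches
  E. J/K: ✗ does not match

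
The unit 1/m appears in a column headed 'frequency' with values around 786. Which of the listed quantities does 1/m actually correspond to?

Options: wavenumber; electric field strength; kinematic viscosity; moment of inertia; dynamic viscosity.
wavenumber

frequency should have units dimensionally equivalent to 1 / s (e.g. Hz).
The given unit '1/m' reduces to 1 / m. Of the listed options, that is the dimensionality of wavenumber.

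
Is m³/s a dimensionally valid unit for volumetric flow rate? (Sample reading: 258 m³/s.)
Yes

volumetric flow rate has SI base units: m^3 / s
m³/s reduces to the same SI base units, so it is a valid unit for volumetric flow rate.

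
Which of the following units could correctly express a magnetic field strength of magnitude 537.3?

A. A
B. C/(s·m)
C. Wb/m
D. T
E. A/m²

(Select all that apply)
B

magnetic field strength has SI base units: A / m

Checking each option against A / m:
  A. A: ✗ does not match
  B. C/(s·m): ✓ matches
  C. Wb/m: ✗ does not match
  D. T: ✗ does not match
  E. A/m²: ✗ does not match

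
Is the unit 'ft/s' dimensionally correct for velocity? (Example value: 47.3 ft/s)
Yes

velocity has SI base units: m / s
ft/s reduces to the same SI base units, so it is a valid unit for velocity.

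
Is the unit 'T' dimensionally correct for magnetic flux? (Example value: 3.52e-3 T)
No

magnetic flux has SI base units: kg * m^2 / (A * s^2)
T does NOT reduce to kg * m^2 / (A * s^2); a valid unit for magnetic flux would be e.g. Wb.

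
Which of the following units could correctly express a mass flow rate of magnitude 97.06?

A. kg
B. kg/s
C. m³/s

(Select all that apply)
B

mass flow rate has SI base units: kg / s

Checking each option against kg / s:
  A. kg: ✗ does not match
  B. kg/s: ✓ matches
  C. m³/s: ✗ does not match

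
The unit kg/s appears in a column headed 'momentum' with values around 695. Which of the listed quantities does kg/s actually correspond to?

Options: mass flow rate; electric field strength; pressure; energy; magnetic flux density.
mass flow rate

momentum should have units dimensionally equivalent to kg * m / s (e.g. kg·m/s).
The given unit 'kg/s' reduces to kg / s. Of the listed options, that is the dimensionality of mass flow rate.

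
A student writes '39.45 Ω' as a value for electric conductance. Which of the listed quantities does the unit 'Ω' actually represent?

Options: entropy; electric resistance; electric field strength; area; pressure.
electric resistance

electric conductance should have units dimensionally equivalent to A^2 * s^3 / (kg * m^2) (e.g. S).
The given unit 'Ω' reduces to kg * m^2 / (A^2 * s^3). Of the listed options, that is the dimensionality of electric resistance.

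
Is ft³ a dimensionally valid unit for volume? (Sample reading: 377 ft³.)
Yes

volume has SI base units: m^3
ft³ reduces to the same SI base units, so it is a valid unit for volume.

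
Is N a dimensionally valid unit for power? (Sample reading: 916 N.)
No

power has SI base units: kg * m^2 / s^3
N does NOT reduce to kg * m^2 / s^3; a valid unit for power would be e.g. W.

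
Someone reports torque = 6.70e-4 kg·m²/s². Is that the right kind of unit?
Yes

torque has SI base units: kg * m^2 / s^2
kg·m²/s² reduces to the same SI base units, so it is a valid unit for torque.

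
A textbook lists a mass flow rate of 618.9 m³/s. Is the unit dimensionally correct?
No

mass flow rate has SI base units: kg / s
m³/s does NOT reduce to kg / s; a valid unit for mass flow rate would be e.g. kg/s.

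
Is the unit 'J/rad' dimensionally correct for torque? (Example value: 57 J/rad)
Yes

torque has SI base units: kg * m^2 / s^2
J/rad reduces to the same SI base units, so it is a valid unit for torque.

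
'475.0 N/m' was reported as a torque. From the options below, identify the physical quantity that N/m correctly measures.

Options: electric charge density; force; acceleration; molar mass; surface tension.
surface tension

torque should have units dimensionally equivalent to kg * m^2 / s^2 (e.g. N·m).
The given unit 'N/m' reduces to kg / s^2. Of the listed options, that is the dimensionality of surface tension.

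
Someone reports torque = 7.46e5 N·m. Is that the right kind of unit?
Yes

torque has SI base units: kg * m^2 / s^2
N·m reduces to the same SI base units, so it is a valid unit for torque.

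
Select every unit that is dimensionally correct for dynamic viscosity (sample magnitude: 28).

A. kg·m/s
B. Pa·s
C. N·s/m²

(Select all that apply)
B, C

dynamic viscosity has SI base units: kg / (m * s)

Checking each option against kg / (m * s):
  A. kg·m/s: ✗ does not match
  B. Pa·s: ✓ matches
  C. N·s/m²: ✓ matches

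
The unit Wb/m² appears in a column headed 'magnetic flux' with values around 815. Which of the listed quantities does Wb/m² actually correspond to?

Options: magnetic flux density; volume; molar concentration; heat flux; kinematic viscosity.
magnetic flux density

magnetic flux should have units dimensionally equivalent to kg * m^2 / (A * s^2) (e.g. Wb).
The given unit 'Wb/m²' reduces to kg / (A * s^2). Of the listed options, that is the dimensionality of magnetic flux density.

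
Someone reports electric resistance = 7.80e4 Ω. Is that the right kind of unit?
Yes

electric resistance has SI base units: kg * m^2 / (A^2 * s^3)
Ω reduces to the same SI base units, so it is a valid unit for electric resistance.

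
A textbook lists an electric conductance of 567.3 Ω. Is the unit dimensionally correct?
No

electric conductance has SI base units: A^2 * s^3 / (kg * m^2)
Ω does NOT reduce to A^2 * s^3 / (kg * m^2); a valid unit for electric conductance would be e.g. S.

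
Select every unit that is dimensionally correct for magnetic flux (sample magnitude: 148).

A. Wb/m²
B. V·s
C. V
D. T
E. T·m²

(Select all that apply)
B, E

magnetic flux has SI base units: kg * m^2 / (A * s^2)

Checking each option against kg * m^2 / (A * s^2):
  A. Wb/m²: ✗ does not match
  B. V·s: ✓ matches
  C. V: ✗ does not match
  D. T: ✗ does not match
  E. T·m²: ✓ matches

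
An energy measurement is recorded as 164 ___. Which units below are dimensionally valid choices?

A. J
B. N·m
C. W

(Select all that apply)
A, B

energy has SI base units: kg * m^2 / s^2

Checking each option against kg * m^2 / s^2:
  A. J: ✓ matches
  B. N·m: ✓ matches
  C. W: ✗ does not match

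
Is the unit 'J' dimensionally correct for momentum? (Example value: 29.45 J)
No

momentum has SI base units: kg * m / s
J does NOT reduce to kg * m / s; a valid unit for momentum would be e.g. kg·m/s.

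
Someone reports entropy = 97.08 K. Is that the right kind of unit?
No

entropy has SI base units: kg * m^2 / (s^2 * K)
K does NOT reduce to kg * m^2 / (s^2 * K); a valid unit for entropy would be e.g. J/K.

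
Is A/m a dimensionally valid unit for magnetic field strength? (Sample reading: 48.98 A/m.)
Yes

magnetic field strength has SI base units: A / m
A/m reduces to the same SI base units, so it is a valid unit for magnetic field strength.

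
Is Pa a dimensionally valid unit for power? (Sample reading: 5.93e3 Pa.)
No

power has SI base units: kg * m^2 / s^3
Pa does NOT reduce to kg * m^2 / s^3; a valid unit for power would be e.g. W.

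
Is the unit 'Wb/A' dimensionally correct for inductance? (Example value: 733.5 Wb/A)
Yes

inductance has SI base units: kg * m^2 / (A^2 * s^2)
Wb/A reduces to the same SI base units, so it is a valid unit for inductance.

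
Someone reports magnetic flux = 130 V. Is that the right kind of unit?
No

magnetic flux has SI base units: kg * m^2 / (A * s^2)
V does NOT reduce to kg * m^2 / (A * s^2); a valid unit for magnetic flux would be e.g. Wb.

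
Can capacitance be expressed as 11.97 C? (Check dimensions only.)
No

capacitance has SI base units: A^2 * s^4 / (kg * m^2)
C does NOT reduce to A^2 * s^4 / (kg * m^2); a valid unit for capacitance would be e.g. F.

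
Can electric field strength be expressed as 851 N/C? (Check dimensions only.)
Yes

electric field strength has SI base units: kg * m / (A * s^3)
N/C reduces to the same SI base units, so it is a valid unit for electric field strength.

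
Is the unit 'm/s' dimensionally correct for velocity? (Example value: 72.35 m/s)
Yes

velocity has SI base units: m / s
m/s reduces to the same SI base units, so it is a valid unit for velocity.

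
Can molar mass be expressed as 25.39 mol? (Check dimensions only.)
No

molar mass has SI base units: kg / mol
mol does NOT reduce to kg / mol; a valid unit for molar mass would be e.g. kg/mol.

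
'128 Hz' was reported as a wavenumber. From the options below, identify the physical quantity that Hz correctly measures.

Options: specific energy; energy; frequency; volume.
frequency

wavenumber should have units dimensionally equivalent to 1 / m (e.g. 1/m).
The given unit 'Hz' reduces to 1 / s. Of the listed options, that is the dimensionality of frequency.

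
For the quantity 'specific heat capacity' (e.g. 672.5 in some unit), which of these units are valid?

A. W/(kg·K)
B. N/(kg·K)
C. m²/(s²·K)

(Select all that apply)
C

specific heat capacity has SI base units: m^2 / (s^2 * K)

Checking each option against m^2 / (s^2 * K):
  A. W/(kg·K): ✗ does not match
  B. N/(kg·K): ✗ does not match
  C. m²/(s²·K): ✓ matches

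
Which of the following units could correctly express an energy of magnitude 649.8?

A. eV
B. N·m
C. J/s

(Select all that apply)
A, B

energy has SI base units: kg * m^2 / s^2

Checking each option against kg * m^2 / s^2:
  A. eV: ✓ matches
  B. N·m: ✓ matches
  C. J/s: ✗ does not match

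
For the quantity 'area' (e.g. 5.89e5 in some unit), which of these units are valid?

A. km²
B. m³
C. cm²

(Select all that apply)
A, C

area has SI base units: m^2

Checking each option against m^2:
  A. km²: ✓ matches
  B. m³: ✗ does not match
  C. cm²: ✓ matches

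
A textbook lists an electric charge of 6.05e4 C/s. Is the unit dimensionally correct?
No

electric charge has SI base units: A * s
C/s does NOT reduce to A * s; a valid unit for electric charge would be e.g. C.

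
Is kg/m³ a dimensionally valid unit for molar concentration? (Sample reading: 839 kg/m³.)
No

molar concentration has SI base units: mol / m^3
kg/m³ does NOT reduce to mol / m^3; a valid unit for molar concentration would be e.g. mol/m³.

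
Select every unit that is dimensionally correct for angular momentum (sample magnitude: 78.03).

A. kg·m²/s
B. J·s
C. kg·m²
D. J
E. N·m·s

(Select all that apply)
A, B, E

angular momentum has SI base units: kg * m^2 / s

Checking each option against kg * m^2 / s:
  A. kg·m²/s: ✓ matches
  B. J·s: ✓ matches
  C. kg·m²: ✗ does not match
  D. J: ✗ does not match
  E. N·m·s: ✓ matches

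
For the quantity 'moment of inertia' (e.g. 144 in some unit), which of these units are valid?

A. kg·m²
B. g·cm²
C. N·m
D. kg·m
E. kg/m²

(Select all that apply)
A, B

moment of inertia has SI base units: kg * m^2

Checking each option against kg * m^2:
  A. kg·m²: ✓ matches
  B. g·cm²: ✓ matches
  C. N·m: ✗ does not match
  D. kg·m: ✗ does not match
  E. kg/m²: ✗ does not match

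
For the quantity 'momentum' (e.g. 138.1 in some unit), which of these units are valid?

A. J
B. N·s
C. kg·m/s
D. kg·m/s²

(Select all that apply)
B, C

momentum has SI base units: kg * m / s

Checking each option against kg * m / s:
  A. J: ✗ does not match
  B. N·s: ✓ matches
  C. kg·m/s: ✓ matches
  D. kg·m/s²: ✗ does not match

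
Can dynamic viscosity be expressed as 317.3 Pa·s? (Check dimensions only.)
Yes

dynamic viscosity has SI base units: kg / (m * s)
Pa·s reduces to the same SI base units, so it is a valid unit for dynamic viscosity.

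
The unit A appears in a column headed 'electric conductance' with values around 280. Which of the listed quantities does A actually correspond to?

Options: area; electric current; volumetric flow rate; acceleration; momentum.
electric current

electric conductance should have units dimensionally equivalent to A^2 * s^3 / (kg * m^2) (e.g. S).
The given unit 'A' reduces to A. Of the listed options, that is the dimensionality of electric current.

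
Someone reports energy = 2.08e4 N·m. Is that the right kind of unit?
Yes

energy has SI base units: kg * m^2 / s^2
N·m reduces to the same SI base units, so it is a valid unit for energy.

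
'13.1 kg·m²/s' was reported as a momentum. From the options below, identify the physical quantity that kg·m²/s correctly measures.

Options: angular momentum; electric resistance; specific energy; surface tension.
angular momentum

momentum should have units dimensionally equivalent to kg * m / s (e.g. kg·m/s).
The given unit 'kg·m²/s' reduces to kg * m^2 / s. Of the listed options, that is the dimensionality of angular momentum.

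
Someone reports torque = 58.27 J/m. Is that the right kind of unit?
No

torque has SI base units: kg * m^2 / s^2
J/m does NOT reduce to kg * m^2 / s^2; a valid unit for torque would be e.g. N·m.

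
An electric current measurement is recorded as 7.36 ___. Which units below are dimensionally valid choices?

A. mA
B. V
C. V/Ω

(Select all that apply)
A, C

electric current has SI base units: A

Checking each option against A:
  A. mA: ✓ matches
  B. V: ✗ does not match
  C. V/Ω: ✓ matches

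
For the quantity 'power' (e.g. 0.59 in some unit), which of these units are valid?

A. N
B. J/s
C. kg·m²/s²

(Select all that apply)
B

power has SI base units: kg * m^2 / s^3

Checking each option against kg * m^2 / s^3:
  A. N: ✗ does not match
  B. J/s: ✓ matches
  C. kg·m²/s²: ✗ does not match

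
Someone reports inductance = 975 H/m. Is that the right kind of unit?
No

inductance has SI base units: kg * m^2 / (A^2 * s^2)
H/m does NOT reduce to kg * m^2 / (A^2 * s^2); a valid unit for inductance would be e.g. H.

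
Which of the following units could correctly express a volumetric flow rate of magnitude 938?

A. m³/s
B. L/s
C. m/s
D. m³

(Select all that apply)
A, B

volumetric flow rate has SI base units: m^3 / s

Checking each option against m^3 / s:
  A. m³/s: ✓ matches
  B. L/s: ✓ matches
  C. m/s: ✗ does not match
  D. m³: ✗ does not match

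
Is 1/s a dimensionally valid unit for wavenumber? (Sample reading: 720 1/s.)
No

wavenumber has SI base units: 1 / m
1/s does NOT reduce to 1 / m; a valid unit for wavenumber would be e.g. 1/m.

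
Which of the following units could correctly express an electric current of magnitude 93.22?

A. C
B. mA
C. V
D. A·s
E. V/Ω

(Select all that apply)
B, E

electric current has SI base units: A

Checking each option against A:
  A. C: ✗ does not match
  B. mA: ✓ matches
  C. V: ✗ does not match
  D. A·s: ✗ does not match
  E. V/Ω: ✓ matches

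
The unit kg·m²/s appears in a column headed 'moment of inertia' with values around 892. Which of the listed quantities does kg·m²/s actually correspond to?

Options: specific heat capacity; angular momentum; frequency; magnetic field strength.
angular momentum

moment of inertia should have units dimensionally equivalent to kg * m^2 (e.g. kg·m²).
The given unit 'kg·m²/s' reduces to kg * m^2 / s. Of the listed options, that is the dimensionality of angular momentum.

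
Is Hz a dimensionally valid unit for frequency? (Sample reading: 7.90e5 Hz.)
Yes

frequency has SI base units: 1 / s
Hz reduces to the same SI base units, so it is a valid unit for frequency.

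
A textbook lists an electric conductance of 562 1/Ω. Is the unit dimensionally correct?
Yes

electric conductance has SI base units: A^2 * s^3 / (kg * m^2)
1/Ω reduces to the same SI base units, so it is a valid unit for electric conductance.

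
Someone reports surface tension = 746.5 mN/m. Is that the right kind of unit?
Yes

surface tension has SI base units: kg / s^2
mN/m reduces to the same SI base units, so it is a valid unit for surface tension.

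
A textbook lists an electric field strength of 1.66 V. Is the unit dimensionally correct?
No

electric field strength has SI base units: kg * m / (A * s^3)
V does NOT reduce to kg * m / (A * s^3); a valid unit for electric field strength would be e.g. V/m.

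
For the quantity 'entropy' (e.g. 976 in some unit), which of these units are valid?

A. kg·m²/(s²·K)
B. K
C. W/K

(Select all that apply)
A

entropy has SI base units: kg * m^2 / (s^2 * K)

Checking each option against kg * m^2 / (s^2 * K):
  A. kg·m²/(s²·K): ✓ matches
  B. K: ✗ does not match
  C. W/K: ✗ does not match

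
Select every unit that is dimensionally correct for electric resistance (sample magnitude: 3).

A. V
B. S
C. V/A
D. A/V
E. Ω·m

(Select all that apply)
C

electric resistance has SI base units: kg * m^2 / (A^2 * s^3)

Checking each option against kg * m^2 / (A^2 * s^3):
  A. V: ✗ does not match
  B. S: ✗ does not match
  C. V/A: ✓ matches
  D. A/V: ✗ does not match
  E. Ω·m: ✗ does not match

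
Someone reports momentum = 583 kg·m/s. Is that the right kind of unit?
Yes

momentum has SI base units: kg * m / s
kg·m/s reduces to the same SI base units, so it is a valid unit for momentum.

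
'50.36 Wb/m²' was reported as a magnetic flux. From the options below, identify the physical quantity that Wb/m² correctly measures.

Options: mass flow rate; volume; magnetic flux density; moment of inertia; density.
magnetic flux density

magnetic flux should have units dimensionally equivalent to kg * m^2 / (A * s^2) (e.g. Wb).
The given unit 'Wb/m²' reduces to kg / (A * s^2). Of the listed options, that is the dimensionality of magnetic flux density.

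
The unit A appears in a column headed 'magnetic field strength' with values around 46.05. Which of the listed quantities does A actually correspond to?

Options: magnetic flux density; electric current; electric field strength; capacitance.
electric current

magnetic field strength should have units dimensionally equivalent to A / m (e.g. A/m).
The given unit 'A' reduces to A. Of the listed options, that is the dimensionality of electric current.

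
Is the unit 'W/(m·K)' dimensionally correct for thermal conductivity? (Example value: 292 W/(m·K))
Yes

thermal conductivity has SI base units: kg * m / (s^3 * K)
W/(m·K) reduces to the same SI base units, so it is a valid unit for thermal conductivity.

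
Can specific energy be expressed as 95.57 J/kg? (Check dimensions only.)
Yes

specific energy has SI base units: m^2 / s^2
J/kg reduces to the same SI base units, so it is a valid unit for specific energy.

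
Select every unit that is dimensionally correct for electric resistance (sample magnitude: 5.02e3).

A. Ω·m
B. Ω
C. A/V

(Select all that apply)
B

electric resistance has SI base units: kg * m^2 / (A^2 * s^3)

Checking each option against kg * m^2 / (A^2 * s^3):
  A. Ω·m: ✗ does not match
  B. Ω: ✓ matches
  C. A/V: ✗ does not match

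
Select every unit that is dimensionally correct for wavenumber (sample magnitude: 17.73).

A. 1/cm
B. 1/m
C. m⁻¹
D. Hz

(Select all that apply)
A, B, C

wavenumber has SI base units: 1 / m

Checking each option against 1 / m:
  A. 1/cm: ✓ matches
  B. 1/m: ✓ matches
  C. m⁻¹: ✓ matches
  D. Hz: ✗ does not match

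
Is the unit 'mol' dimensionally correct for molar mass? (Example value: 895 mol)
No

molar mass has SI base units: kg / mol
mol does NOT reduce to kg / mol; a valid unit for molar mass would be e.g. kg/mol.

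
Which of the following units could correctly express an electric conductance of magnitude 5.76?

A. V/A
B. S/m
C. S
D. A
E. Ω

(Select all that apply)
C

electric conductance has SI base units: A^2 * s^3 / (kg * m^2)

Checking each option against A^2 * s^3 / (kg * m^2):
  A. V/A: ✗ does not match
  B. S/m: ✗ does not match
  C. S: ✓ matches
  D. A: ✗ does not match
  E. Ω: ✗ does not match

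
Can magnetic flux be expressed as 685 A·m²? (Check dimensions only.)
No

magnetic flux has SI base units: kg * m^2 / (A * s^2)
A·m² does NOT reduce to kg * m^2 / (A * s^2); a valid unit for magnetic flux would be e.g. Wb.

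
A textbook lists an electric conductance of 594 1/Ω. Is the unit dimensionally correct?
Yes

electric conductance has SI base units: A^2 * s^3 / (kg * m^2)
1/Ω reduces to the same SI base units, so it is a valid unit for electric conductance.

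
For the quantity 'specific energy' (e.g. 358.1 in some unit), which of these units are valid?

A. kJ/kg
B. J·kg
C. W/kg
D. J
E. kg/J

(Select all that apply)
A

specific energy has SI base units: m^2 / s^2

Checking each option against m^2 / s^2:
  A. kJ/kg: ✓ matches
  B. J·kg: ✗ does not match
  C. W/kg: ✗ does not match
  D. J: ✗ does not match
  E. kg/J: ✗ does not match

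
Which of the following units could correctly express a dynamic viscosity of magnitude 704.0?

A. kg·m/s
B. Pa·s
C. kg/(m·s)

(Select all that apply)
B, C

dynamic viscosity has SI base units: kg / (m * s)

Checking each option against kg / (m * s):
  A. kg·m/s: ✗ does not match
  B. Pa·s: ✓ matches
  C. kg/(m·s): ✓ matches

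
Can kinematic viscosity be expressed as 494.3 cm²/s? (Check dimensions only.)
Yes

kinematic viscosity has SI base units: m^2 / s
cm²/s reduces to the same SI base units, so it is a valid unit for kinematic viscosity.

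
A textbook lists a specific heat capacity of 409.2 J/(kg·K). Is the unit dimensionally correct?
Yes

specific heat capacity has SI base units: m^2 / (s^2 * K)
J/(kg·K) reduces to the same SI base units, so it is a valid unit for specific heat capacity.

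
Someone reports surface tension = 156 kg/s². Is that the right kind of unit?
Yes

surface tension has SI base units: kg / s^2
kg/s² reduces to the same SI base units, so it is a valid unit for surface tension.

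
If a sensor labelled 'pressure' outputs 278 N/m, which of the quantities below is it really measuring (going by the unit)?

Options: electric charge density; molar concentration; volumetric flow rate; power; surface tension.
surface tension

pressure should have units dimensionally equivalent to kg / (m * s^2) (e.g. Pa).
The given unit 'N/m' reduces to kg / s^2. Of the listed options, that is the dimensionality of surface tension.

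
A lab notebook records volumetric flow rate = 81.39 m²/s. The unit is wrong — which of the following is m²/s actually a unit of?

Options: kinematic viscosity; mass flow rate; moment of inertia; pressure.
kinematic viscosity

volumetric flow rate should have units dimensionally equivalent to m^3 / s (e.g. m³/s).
The given unit 'm²/s' reduces to m^2 / s. Of the listed options, that is the dimensionality of kinematic viscosity.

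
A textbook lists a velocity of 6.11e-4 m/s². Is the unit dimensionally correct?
No

velocity has SI base units: m / s
m/s² does NOT reduce to m / s; a valid unit for velocity would be e.g. m/s.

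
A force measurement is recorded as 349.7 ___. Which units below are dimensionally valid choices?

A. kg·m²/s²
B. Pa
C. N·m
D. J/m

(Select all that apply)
D

force has SI base units: kg * m / s^2

Checking each option against kg * m / s^2:
  A. kg·m²/s²: ✗ does not match
  B. Pa: ✗ does not match
  C. N·m: ✗ does not match
  D. J/m: ✓ matches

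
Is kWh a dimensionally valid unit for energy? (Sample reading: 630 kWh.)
Yes

energy has SI base units: kg * m^2 / s^2
kWh reduces to the same SI base units, so it is a valid unit for energy.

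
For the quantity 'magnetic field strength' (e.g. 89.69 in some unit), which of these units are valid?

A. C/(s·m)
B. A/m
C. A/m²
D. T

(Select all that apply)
A, B

magnetic field strength has SI base units: A / m

Checking each option against A / m:
  A. C/(s·m): ✓ matches
  B. A/m: ✓ matches
  C. A/m²: ✗ does not match
  D. T: ✗ does not match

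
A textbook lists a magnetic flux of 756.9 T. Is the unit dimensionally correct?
No

magnetic flux has SI base units: kg * m^2 / (A * s^2)
T does NOT reduce to kg * m^2 / (A * s^2); a valid unit for magnetic flux would be e.g. Wb.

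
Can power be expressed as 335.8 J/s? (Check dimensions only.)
Yes

power has SI base units: kg * m^2 / s^3
J/s reduces to the same SI base units, so it is a valid unit for power.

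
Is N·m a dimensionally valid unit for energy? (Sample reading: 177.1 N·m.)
Yes

energy has SI base units: kg * m^2 / s^2
N·m reduces to the same SI base units, so it is a valid unit for energy.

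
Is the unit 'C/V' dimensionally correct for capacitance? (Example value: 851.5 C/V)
Yes

capacitance has SI base units: A^2 * s^4 / (kg * m^2)
C/V reduces to the same SI base units, so it is a valid unit for capacitance.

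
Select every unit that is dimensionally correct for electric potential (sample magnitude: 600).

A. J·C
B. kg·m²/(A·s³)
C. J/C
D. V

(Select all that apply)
B, C, D

electric potential has SI base units: kg * m^2 / (A * s^3)

Checking each option against kg * m^2 / (A * s^3):
  A. J·C: ✗ does not match
  B. kg·m²/(A·s³): ✓ matches
  C. J/C: ✓ matches
  D. V: ✓ matches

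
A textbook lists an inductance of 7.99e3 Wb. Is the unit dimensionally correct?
No

inductance has SI base units: kg * m^2 / (A^2 * s^2)
Wb does NOT reduce to kg * m^2 / (A^2 * s^2); a valid unit for inductance would be e.g. H.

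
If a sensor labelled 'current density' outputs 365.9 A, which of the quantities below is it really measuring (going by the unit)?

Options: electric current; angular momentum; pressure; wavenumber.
electric current

current density should have units dimensionally equivalent to A / m^2 (e.g. A/m²).
The given unit 'A' reduces to A. Of the listed options, that is the dimensionality of electric current.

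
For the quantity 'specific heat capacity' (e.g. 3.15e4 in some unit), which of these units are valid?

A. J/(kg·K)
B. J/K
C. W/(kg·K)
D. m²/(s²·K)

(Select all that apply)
A, D

specific heat capacity has SI base units: m^2 / (s^2 * K)

Checking each option against m^2 / (s^2 * K):
  A. J/(kg·K): ✓ matches
  B. J/K: ✗ does not match
  C. W/(kg·K): ✗ does not match
  D. m²/(s²·K): ✓ matches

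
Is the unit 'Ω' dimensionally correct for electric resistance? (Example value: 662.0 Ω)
Yes

electric resistance has SI base units: kg * m^2 / (A^2 * s^3)
Ω reduces to the same SI base units, so it is a valid unit for electric resistance.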